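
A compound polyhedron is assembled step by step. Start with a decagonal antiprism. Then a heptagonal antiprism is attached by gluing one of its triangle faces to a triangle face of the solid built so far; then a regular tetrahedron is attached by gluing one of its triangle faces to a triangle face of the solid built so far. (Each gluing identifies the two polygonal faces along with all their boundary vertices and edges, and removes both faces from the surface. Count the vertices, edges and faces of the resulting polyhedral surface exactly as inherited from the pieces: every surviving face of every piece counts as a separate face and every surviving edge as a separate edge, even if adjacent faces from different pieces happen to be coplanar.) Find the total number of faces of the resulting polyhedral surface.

A decagonal antiprism: V=20, E=40, F=22.
Attach a heptagonal antiprism (V=14, E=28, F=16) along a 3-gon: merge 3 vertices and 3 edges, delete both glued faces → V=31, E=65, F=36.
Attach a regular tetrahedron (V=4, E=6, F=4) along a 3-gon: merge 3 vertices and 3 edges, delete both glued faces → V=32, E=68, F=38.
Check: V − E + F = 32 − 68 + 38 = 2.

38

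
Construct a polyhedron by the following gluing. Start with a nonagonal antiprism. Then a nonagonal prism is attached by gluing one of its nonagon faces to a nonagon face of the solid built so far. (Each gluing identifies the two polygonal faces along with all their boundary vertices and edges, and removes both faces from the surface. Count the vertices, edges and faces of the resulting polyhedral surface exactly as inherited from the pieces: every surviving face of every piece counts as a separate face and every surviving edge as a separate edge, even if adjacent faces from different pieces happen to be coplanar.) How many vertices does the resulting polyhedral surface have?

A nonagonal antiprism: V=18, E=36, F=20.
Attach a nonagonal prism (V=18, E=27, F=11) along a 9-gon: merge 9 vertices and 9 edges, delete both glued faces → V=27, E=54, F=29.
Check: V − E + F = 27 − 54 + 29 = 2.

27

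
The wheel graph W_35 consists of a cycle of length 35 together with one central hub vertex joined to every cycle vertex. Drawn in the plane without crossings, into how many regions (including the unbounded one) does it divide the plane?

W_35 has V = 35 + 1 = 36 vertices and E = 2·35 = 70 edges.
By Euler's formula F = 2 − V + E = 2 − 36 + 70 = 36.

36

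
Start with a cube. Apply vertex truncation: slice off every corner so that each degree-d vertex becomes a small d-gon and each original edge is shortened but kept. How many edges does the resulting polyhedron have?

36

The base solid has V = 8, E = 12, F = 6.
Truncation replaces each original edge-end by a new vertex, so V′ = 2E = 24.
Each original edge survives, and each old vertex of degree d contributes d new edges; summing degrees gives Σd = 2E, so E′ = E + 2E = 3E = 36.
Each original face survives and each original vertex becomes one new face: F′ = F + V = 14.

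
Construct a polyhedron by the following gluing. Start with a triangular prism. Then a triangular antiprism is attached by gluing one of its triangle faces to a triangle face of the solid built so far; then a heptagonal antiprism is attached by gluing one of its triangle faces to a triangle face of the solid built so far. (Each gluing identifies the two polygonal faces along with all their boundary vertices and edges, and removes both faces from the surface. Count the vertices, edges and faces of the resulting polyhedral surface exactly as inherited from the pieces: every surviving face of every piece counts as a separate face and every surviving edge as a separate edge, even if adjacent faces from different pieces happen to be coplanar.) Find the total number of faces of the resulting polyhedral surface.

A triangular prism: V=6, E=9, F=5.
Attach a triangular antiprism (V=6, E=12, F=8) along a 3-gon: merge 3 vertices and 3 edges, delete both glued faces → V=9, E=18, F=11.
Attach a heptagonal antiprism (V=14, E=28, F=16) along a 3-gon: merge 3 vertices and 3 edges, delete both glued faces → V=20, E=43, F=25.
Check: V − E + F = 20 − 43 + 25 = 2.

25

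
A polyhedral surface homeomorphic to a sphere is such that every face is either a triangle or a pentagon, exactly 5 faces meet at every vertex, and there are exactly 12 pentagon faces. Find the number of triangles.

Let x be the number of triangles; then F = 12 + x.
Edge–face incidences: 2E = 5·12 + 3·x = 60 + 3x.
Every vertex has degree 5, so 5V = 2E.
Euler: V − E + F = 2 ⇒ (2E)/5 − E + (12 + x) = 2.
Multiply by 10: 2·(2E) − 5·(2E) + 10·(12 + x) = 20, i.e. 120 + 10x − 3·(60 + 3x) = 20.
Collecting terms: x − 60 = 20, so x = 80.
Then 2E = 60 + 3·80 = 300, so E = 150, V = 2E/5 = 60, F = 12 + 80 = 92.

80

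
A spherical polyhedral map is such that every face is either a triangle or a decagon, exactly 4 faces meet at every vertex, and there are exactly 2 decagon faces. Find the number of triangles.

Let x be the number of triangles; then F = 2 + x.
Edge–face incidences: 2E = 10·2 + 3·x = 20 + 3x.
Every vertex has degree 4, so 4V = 2E.
Euler: V − E + F = 2 ⇒ (2E)/4 − E + (2 + x) = 2.
Multiply by 8: 2·(2E) − 4·(2E) + 8·(2 + x) = 16, i.e. 16 + 8x − 2·(20 + 3x) = 16.
Collecting terms: 2x − 24 = 16, so 2x = 40, so x = 20.
Then 2E = 20 + 3·20 = 80, so E = 40, V = 2E/4 = 20, F = 2 + 20 = 22.

20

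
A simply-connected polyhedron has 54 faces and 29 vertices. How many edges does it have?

81

Here V − E + F = 2.
E = V + F − (2) = 29 + 54 − (2) = 81.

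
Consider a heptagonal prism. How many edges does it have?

A prism on an n-gon has two n-gon bases and n rectangular sides: V = 2·7 = 14, E = 3·7 = 21, F = 7 + 2 = 9.
Check: V − E + F = 14 − 21 + 9 = 2.

21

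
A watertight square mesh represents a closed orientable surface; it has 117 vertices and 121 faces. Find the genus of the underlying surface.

Every face is a square, so 2E = 4·121 = 484, giving E = 242.
χ = V − E + F = 117 − 242 + 121 = -4.
For a closed orientable surface χ = 2 − 2g, so g = (2 − (-4))/2 = 3.

3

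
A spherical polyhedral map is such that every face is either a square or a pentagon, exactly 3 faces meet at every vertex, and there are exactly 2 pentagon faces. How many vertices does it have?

10

Let x be the number of squares; then F = 2 + x.
Edge–face incidences: 2E = 5·2 + 4·x = 10 + 4x.
Every vertex has degree 3, so 3V = 2E.
Euler: V − E + F = 2 ⇒ (2E)/3 − E + (2 + x) = 2.
Multiply by 6: 2·(2E) − 3·(2E) + 6·(2 + x) = 12, i.e. 12 + 6x − (10 + 4x) = 12.
Collecting terms: 2x + 2 = 12, so 2x = 10, so x = 5.
Then 2E = 10 + 4·5 = 30, so E = 15, V = 2E/3 = 10, F = 2 + 5 = 7.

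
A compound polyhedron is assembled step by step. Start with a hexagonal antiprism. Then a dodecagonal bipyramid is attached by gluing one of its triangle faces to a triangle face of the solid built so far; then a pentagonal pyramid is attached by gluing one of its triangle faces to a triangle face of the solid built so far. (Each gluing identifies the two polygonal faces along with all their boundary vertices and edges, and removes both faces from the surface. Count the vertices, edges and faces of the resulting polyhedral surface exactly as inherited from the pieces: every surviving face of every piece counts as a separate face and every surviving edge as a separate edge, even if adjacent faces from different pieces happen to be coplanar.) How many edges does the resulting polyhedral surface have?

A hexagonal antiprism: V=12, E=24, F=14.
Attach a dodecagonal bipyramid (V=14, E=36, F=24) along a 3-gon: merge 3 vertices and 3 edges, delete both glued faces → V=23, E=57, F=36.
Attach a pentagonal pyramid (V=6, E=10, F=6) along a 3-gon: merge 3 vertices and 3 edges, delete both glued faces → V=26, E=64, F=40.
Check: V − E + F = 26 − 64 + 40 = 2.

64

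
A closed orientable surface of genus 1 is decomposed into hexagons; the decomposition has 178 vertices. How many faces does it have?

89

χ = 2 − 2·1 = 0, and every face is a hexagon so 6F = 2E.
V − E + F = 0 with E = 6F/2 gives 178 − (6/2 − 1)·F = 0, so F = 89 and E = 267.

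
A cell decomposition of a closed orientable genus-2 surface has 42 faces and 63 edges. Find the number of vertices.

For a closed orientable surface of genus 2, χ = 2 − 2·2 = -2.
V = -2 + E − F = -2 + 63 − 42 = 19.

19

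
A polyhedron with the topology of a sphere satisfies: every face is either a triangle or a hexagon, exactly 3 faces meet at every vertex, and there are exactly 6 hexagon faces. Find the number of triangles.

Let x be the number of triangles; then F = 6 + x.
Edge–face incidences: 2E = 6·6 + 3·x = 36 + 3x.
Every vertex has degree 3, so 3V = 2E.
Euler: V − E + F = 2 ⇒ (2E)/3 − E + (6 + x) = 2.
Multiply by 6: 2·(2E) − 3·(2E) + 6·(6 + x) = 12, i.e. 36 + 6x − (36 + 3x) = 12.
Collecting terms: 3x = 12, so x = 4.
Then 2E = 36 + 3·4 = 48, so E = 24, V = 2E/3 = 16, F = 6 + 4 = 10.

4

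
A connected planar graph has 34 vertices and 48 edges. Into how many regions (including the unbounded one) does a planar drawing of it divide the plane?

16

Euler's formula for a connected plane graph: V − E + F = 2, so F = 2 − 34 + 48 = 16.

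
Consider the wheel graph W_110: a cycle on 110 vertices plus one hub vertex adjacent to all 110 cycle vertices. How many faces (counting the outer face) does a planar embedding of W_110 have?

111

W_110 has V = 110 + 1 = 111 vertices and E = 2·110 = 220 edges.
By Euler's formula F = 2 − V + E = 2 − 111 + 220 = 111.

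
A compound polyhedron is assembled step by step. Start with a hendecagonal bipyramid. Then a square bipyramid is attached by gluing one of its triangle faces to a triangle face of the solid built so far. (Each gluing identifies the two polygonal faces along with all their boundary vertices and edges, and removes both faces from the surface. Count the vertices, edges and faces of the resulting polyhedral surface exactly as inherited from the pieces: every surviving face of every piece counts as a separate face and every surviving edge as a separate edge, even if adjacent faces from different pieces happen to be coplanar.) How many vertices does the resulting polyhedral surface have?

16

A hendecagonal bipyramid: V=13, E=33, F=22.
Attach a square bipyramid (V=6, E=12, F=8) along a 3-gon: merge 3 vertices and 3 edges, delete both glued faces → V=16, E=42, F=28.
Check: V − E + F = 16 − 42 + 28 = 2.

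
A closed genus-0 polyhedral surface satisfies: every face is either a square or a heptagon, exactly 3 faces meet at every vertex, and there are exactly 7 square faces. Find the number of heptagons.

2

Let x be the number of heptagons; then F = 7 + x.
Edge–face incidences: 2E = 4·7 + 7·x = 28 + 7x.
Every vertex has degree 3, so 3V = 2E.
Euler: V − E + F = 2 ⇒ (2E)/3 − E + (7 + x) = 2.
Multiply by 6: 2·(2E) − 3·(2E) + 6·(7 + x) = 12, i.e. 42 + 6x − (28 + 7x) = 12.
Collecting terms: −x + 14 = 12, so −x = −2, so x = 2.
Then 2E = 28 + 7·2 = 42, so E = 21, V = 2E/3 = 14, F = 7 + 2 = 9.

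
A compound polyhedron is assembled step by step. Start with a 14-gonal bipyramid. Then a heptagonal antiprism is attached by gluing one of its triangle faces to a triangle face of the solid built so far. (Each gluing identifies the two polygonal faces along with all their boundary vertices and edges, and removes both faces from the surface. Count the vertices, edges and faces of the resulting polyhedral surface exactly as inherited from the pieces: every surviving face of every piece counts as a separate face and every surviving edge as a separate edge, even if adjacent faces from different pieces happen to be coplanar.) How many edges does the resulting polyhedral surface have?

67

A 14-gonal bipyramid: V=16, E=42, F=28.
Attach a heptagonal antiprism (V=14, E=28, F=16) along a 3-gon: merge 3 vertices and 3 edges, delete both glued faces → V=27, E=67, F=42.
Check: V − E + F = 27 − 67 + 42 = 2.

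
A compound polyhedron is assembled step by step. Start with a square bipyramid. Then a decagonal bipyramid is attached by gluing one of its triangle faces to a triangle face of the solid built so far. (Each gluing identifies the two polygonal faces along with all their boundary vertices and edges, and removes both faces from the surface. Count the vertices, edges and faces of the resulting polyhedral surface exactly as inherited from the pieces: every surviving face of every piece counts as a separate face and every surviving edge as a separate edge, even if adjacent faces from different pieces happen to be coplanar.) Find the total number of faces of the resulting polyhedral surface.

A square bipyramid: V=6, E=12, F=8.
Attach a decagonal bipyramid (V=12, E=30, F=20) along a 3-gon: merge 3 vertices and 3 edges, delete both glued faces → V=15, E=39, F=26.
Check: V − E + F = 15 − 39 + 26 = 2.

26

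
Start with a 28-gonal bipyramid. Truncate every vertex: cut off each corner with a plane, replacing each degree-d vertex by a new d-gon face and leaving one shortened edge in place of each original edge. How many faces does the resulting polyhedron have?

The base solid has V = 30, E = 84, F = 56.
Truncation replaces each original edge-end by a new vertex, so V′ = 2E = 168.
Each original edge survives, and each old vertex of degree d contributes d new edges; summing degrees gives Σd = 2E, so E′ = E + 2E = 3E = 252.
Each original face survives and each original vertex becomes one new face: F′ = F + V = 86.

86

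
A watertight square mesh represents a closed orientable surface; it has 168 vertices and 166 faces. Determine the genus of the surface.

0

Every face is a square, so 2E = 4·166 = 664, giving E = 332.
χ = V − E + F = 168 − 332 + 166 = 2.
For a closed orientable surface χ = 2 − 2g, so g = (2 − (2))/2 = 0.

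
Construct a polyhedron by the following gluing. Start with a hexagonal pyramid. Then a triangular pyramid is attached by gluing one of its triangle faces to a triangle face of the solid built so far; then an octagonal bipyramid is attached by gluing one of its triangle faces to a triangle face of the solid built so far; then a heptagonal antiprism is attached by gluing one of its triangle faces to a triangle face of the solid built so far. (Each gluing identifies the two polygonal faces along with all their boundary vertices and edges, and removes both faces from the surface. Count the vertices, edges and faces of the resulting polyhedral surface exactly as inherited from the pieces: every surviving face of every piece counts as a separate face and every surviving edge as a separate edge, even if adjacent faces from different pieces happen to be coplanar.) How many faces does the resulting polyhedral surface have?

A hexagonal pyramid: V=7, E=12, F=7.
Attach a triangular pyramid (V=4, E=6, F=4) along a 3-gon: merge 3 vertices and 3 edges, delete both glued faces → V=8, E=15, F=9.
Attach an octagonal bipyramid (V=10, E=24, F=16) along a 3-gon: merge 3 vertices and 3 edges, delete both glued faces → V=15, E=36, F=23.
Attach a heptagonal antiprism (V=14, E=28, F=16) along a 3-gon: merge 3 vertices and 3 edges, delete both glued faces → V=26, E=61, F=37.
Check: V − E + F = 26 − 61 + 37 = 2.

37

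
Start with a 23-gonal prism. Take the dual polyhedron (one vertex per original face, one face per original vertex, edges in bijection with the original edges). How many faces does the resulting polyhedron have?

The base solid has V = 46, E = 69, F = 25.
The dual swaps V and F and preserves E: V′ = F = 25, E′ = E = 69, F′ = V = 46.

46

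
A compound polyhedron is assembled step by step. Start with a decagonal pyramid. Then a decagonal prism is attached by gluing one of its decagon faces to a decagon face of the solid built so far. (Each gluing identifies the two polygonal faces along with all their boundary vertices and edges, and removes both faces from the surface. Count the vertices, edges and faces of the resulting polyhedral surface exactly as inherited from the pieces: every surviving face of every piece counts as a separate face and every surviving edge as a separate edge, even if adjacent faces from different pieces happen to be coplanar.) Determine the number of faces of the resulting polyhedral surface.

21

A decagonal pyramid: V=11, E=20, F=11.
Attach a decagonal prism (V=20, E=30, F=12) along a 10-gon: merge 10 vertices and 10 edges, delete both glued faces → V=21, E=40, F=21.
Check: V − E + F = 21 − 40 + 21 = 2.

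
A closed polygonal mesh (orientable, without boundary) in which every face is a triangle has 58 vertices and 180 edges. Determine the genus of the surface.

2

Every face is a triangle and each edge borders two faces, so 3F = 2·180, giving F = 120.
χ = V − E + F = 58 − 180 + 120 = -2.
For a closed orientable surface χ = 2 − 2g, so g = (2 − (-2))/2 = 2.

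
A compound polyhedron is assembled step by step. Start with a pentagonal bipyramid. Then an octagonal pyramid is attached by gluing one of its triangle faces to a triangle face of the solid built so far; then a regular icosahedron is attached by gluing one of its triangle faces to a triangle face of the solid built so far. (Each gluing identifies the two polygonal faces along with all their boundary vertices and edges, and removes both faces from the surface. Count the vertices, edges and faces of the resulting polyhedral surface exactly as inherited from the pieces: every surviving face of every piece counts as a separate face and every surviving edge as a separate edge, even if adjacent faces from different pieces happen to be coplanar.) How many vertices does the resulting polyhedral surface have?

22

A pentagonal bipyramid: V=7, E=15, F=10.
Attach an octagonal pyramid (V=9, E=16, F=9) along a 3-gon: merge 3 vertices and 3 edges, delete both glued faces → V=13, E=28, F=17.
Attach a regular icosahedron (V=12, E=30, F=20) along a 3-gon: merge 3 vertices and 3 edges, delete both glued faces → V=22, E=55, F=35.
Check: V − E + F = 22 − 55 + 35 = 2.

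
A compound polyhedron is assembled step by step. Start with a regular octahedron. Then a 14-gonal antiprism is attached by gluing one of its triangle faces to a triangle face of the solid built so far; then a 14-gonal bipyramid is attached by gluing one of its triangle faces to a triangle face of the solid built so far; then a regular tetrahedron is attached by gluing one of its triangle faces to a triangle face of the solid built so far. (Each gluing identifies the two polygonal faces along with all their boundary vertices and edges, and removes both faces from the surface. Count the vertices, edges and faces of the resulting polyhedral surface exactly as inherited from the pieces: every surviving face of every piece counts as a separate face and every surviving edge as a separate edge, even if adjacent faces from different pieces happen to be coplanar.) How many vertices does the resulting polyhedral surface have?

A regular octahedron: V=6, E=12, F=8.
Attach a 14-gonal antiprism (V=28, E=56, F=30) along a 3-gon: merge 3 vertices and 3 edges, delete both glued faces → V=31, E=65, F=36.
Attach a 14-gonal bipyramid (V=16, E=42, F=28) along a 3-gon: merge 3 vertices and 3 edges, delete both glued faces → V=44, E=104, F=62.
Attach a regular tetrahedron (V=4, E=6, F=4) along a 3-gon: merge 3 vertices and 3 edges, delete both glued faces → V=45, E=107, F=64.
Check: V − E + F = 45 − 107 + 64 = 2.

45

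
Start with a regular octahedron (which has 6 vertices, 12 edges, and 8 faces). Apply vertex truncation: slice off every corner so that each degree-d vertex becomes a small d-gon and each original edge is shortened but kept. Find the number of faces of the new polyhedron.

14

Truncation replaces each original edge-end by a new vertex, so V′ = 2E = 24.
Each original edge survives, and each old vertex of degree d contributes d new edges; summing degrees gives Σd = 2E, so E′ = E + 2E = 3E = 36.
Each original face survives and each original vertex becomes one new face: F′ = F + V = 14.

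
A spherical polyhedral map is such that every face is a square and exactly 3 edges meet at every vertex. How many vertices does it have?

8

Each face has 4 edges and each edge borders two faces, so 2E = 4F.
Each vertex has degree 3, so 3V = 2E and hence V = 4F/3.
Euler: V − E + F = 2 ⇒ (4F/3) − (4F/2) + F = 2.
Multiply by 6: (8 − 12 + 6)F = 12, i.e. 2F = 12.
So F = 6, E = 4·6/2 = 12, V = 4·6/3 = 8.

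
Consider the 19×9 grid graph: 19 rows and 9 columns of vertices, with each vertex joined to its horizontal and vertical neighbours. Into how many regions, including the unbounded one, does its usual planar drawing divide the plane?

145

The grid has V = 19·9 = 171 vertices and E = 19·8 + 9·18 = 314 edges.
F = 2 − V + E = 2 − 171 + 314 = 145.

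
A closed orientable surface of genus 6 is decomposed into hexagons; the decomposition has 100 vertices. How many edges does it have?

165

χ = 2 − 2·6 = -10, and every face is a hexagon so 6F = 2E.
V − E + F = -10 with E = 6F/2 gives 100 − (6/2 − 1)·F = -10, so F = 55 and E = 165.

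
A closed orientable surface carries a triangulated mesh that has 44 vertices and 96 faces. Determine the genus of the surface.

Every face is a triangle, so 2E = 3·96 = 288, giving E = 144.
χ = V − E + F = 44 − 144 + 96 = -4.
For a closed orientable surface χ = 2 − 2g, so g = (2 − (-4))/2 = 3.

3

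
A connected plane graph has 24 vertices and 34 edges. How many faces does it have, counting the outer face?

Euler's formula for a connected plane graph: V − E + F = 2, so F = 2 − 24 + 34 = 12.

12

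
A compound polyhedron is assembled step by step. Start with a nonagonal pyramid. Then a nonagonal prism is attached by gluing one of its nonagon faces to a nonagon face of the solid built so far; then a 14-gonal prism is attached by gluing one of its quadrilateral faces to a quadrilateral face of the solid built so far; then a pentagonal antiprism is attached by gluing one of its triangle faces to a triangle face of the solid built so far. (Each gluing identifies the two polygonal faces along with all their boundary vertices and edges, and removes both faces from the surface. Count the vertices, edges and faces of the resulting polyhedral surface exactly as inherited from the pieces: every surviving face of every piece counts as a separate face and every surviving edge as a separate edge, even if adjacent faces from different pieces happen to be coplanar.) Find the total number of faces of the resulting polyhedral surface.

43

A nonagonal pyramid: V=10, E=18, F=10.
Attach a nonagonal prism (V=18, E=27, F=11) along a 9-gon: merge 9 vertices and 9 edges, delete both glued faces → V=19, E=36, F=19.
Attach a 14-gonal prism (V=28, E=42, F=16) along a 4-gon: merge 4 vertices and 4 edges, delete both glued faces → V=43, E=74, F=33.
Attach a pentagonal antiprism (V=10, E=20, F=12) along a 3-gon: merge 3 vertices and 3 edges, delete both glued faces → V=50, E=91, F=43.
Check: V − E + F = 50 − 91 + 43 = 2.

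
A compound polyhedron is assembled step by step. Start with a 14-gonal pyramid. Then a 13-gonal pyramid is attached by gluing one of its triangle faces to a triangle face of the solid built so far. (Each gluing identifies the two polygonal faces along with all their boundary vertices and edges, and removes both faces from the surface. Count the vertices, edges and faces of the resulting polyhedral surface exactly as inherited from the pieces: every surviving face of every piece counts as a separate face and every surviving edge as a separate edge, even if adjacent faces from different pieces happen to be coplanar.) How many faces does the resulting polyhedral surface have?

A 14-gonal pyramid: V=15, E=28, F=15.
Attach a 13-gonal pyramid (V=14, E=26, F=14) along a 3-gon: merge 3 vertices and 3 edges, delete both glued faces → V=26, E=51, F=27.
Check: V − E + F = 26 − 51 + 27 = 2.

27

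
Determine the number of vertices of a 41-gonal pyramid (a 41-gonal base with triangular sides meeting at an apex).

A pyramid on an n-gon base has one n-gon and n triangles: V = 41 + 1 = 42, E = 2·41 = 82, F = 41 + 1 = 42.

42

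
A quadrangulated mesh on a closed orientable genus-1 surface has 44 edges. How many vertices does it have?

χ = 2 − 2·1 = 0, and every face is a square so 4F = 2E.
F = 2E/4 = 22. Then V = 0 + E − F = 0 + 44 − 22 = 22.

22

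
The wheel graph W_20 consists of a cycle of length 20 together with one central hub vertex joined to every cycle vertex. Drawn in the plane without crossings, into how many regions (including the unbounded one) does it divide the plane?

W_20 has V = 20 + 1 = 21 vertices and E = 2·20 = 40 edges.
By Euler's formula F = 2 − V + E = 2 − 21 + 40 = 21.

21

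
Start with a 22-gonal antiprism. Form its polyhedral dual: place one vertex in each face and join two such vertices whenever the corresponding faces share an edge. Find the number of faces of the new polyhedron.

The base solid has V = 44, E = 88, F = 46.
The dual swaps V and F and preserves E: V′ = F = 46, E′ = E = 88, F′ = V = 44.

44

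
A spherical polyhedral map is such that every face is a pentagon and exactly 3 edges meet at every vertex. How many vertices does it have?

20

Each face has 5 edges and each edge borders two faces, so 2E = 5F.
Each vertex has degree 3, so 3V = 2E and hence V = 5F/3.
Euler: V − E + F = 2 ⇒ (5F/3) − (5F/2) + F = 2.
Multiply by 6: (10 − 15 + 6)F = 12, i.e. 1F = 12.
So F = 12, E = 5·12/2 = 30, V = 5·12/3 = 20.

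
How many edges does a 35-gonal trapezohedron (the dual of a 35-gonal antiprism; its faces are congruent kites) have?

The n-trapezohedron (dual of the n-antiprism) has V = 2·35 + 2 = 72, E = 4·35 = 140, F = 2·35 = 70.

140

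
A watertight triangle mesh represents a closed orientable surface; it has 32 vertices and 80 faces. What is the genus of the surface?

Every face is a triangle, so 2E = 3·80 = 240, giving E = 120.
χ = V − E + F = 32 − 120 + 80 = -8.
For a closed orientable surface χ = 2 − 2g, so g = (2 − (-8))/2 = 5.

5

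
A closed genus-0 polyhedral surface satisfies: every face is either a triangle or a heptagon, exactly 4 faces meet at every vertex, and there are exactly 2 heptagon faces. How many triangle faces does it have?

Let x be the number of triangles; then F = 2 + x.
Edge–face incidences: 2E = 7·2 + 3·x = 14 + 3x.
Every vertex has degree 4, so 4V = 2E.
Euler: V − E + F = 2 ⇒ (2E)/4 − E + (2 + x) = 2.
Multiply by 8: 2·(2E) − 4·(2E) + 8·(2 + x) = 16, i.e. 16 + 8x − 2·(14 + 3x) = 16.
Collecting terms: 2x − 12 = 16, so 2x = 28, so x = 14.
Then 2E = 14 + 3·14 = 56, so E = 28, V = 2E/4 = 14, F = 2 + 14 = 16.

14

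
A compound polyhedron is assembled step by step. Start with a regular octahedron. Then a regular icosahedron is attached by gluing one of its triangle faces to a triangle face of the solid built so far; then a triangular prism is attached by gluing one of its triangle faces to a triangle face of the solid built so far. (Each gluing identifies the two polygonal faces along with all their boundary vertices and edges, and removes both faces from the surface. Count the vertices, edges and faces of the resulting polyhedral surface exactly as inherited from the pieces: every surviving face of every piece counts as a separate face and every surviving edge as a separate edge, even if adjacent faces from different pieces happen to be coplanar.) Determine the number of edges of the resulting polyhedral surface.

45

A regular octahedron: V=6, E=12, F=8.
Attach a regular icosahedron (V=12, E=30, F=20) along a 3-gon: merge 3 vertices and 3 edges, delete both glued faces → V=15, E=39, F=26.
Attach a triangular prism (V=6, E=9, F=5) along a 3-gon: merge 3 vertices and 3 edges, delete both glued faces → V=18, E=45, F=29.
Check: V − E + F = 18 − 45 + 29 = 2.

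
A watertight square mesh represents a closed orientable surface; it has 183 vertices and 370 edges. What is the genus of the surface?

2

Every face is a square and each edge borders two faces, so 4F = 2·370, giving F = 185.
χ = V − E + F = 183 − 370 + 185 = -2.
For a closed orientable surface χ = 2 − 2g, so g = (2 − (-2))/2 = 2.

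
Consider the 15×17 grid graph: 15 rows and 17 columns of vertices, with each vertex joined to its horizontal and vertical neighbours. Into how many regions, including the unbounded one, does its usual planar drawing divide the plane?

The grid has V = 15·17 = 255 vertices and E = 15·16 + 17·14 = 478 edges.
F = 2 − V + E = 2 − 255 + 478 = 225.

225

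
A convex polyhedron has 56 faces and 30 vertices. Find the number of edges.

84

Here V − E + F = 2.
E = V + F − (2) = 30 + 56 − (2) = 84.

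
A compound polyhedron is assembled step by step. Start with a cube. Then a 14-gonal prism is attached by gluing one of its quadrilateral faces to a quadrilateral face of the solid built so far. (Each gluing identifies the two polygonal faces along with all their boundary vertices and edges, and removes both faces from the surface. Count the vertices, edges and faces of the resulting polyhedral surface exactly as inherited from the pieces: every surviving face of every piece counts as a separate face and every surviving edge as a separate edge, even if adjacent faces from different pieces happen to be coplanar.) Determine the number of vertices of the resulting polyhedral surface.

A cube: V=8, E=12, F=6.
Attach a 14-gonal prism (V=28, E=42, F=16) along a 4-gon: merge 4 vertices and 4 edges, delete both glued faces → V=32, E=50, F=20.
Check: V − E + F = 32 − 50 + 20 = 2.

32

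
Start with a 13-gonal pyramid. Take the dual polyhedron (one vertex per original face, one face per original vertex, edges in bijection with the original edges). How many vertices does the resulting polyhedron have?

The base solid has V = 14, E = 26, F = 14.
The dual swaps V and F and preserves E: V′ = F = 14, E′ = E = 26, F′ = V = 14.

14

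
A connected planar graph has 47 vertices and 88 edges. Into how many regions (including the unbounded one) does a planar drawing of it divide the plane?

43

Euler's formula for a connected plane graph: V − E + F = 2, so F = 2 − 47 + 88 = 43.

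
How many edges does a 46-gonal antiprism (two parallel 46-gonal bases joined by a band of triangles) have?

184

An antiprism on an n-gon has two n-gon caps and 2n triangles: V = 2·46 = 92, E = 4·46 = 184, F = 2·46 + 2 = 94.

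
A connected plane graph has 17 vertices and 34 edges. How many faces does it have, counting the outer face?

19

Euler's formula for a connected plane graph: V − E + F = 2, so F = 2 − 17 + 34 = 19.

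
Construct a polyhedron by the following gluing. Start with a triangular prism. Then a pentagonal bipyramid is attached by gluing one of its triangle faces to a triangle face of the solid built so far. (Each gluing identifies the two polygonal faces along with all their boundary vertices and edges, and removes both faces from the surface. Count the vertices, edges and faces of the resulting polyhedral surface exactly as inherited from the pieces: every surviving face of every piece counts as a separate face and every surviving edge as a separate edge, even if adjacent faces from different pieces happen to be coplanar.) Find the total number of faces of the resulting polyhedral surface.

13

A triangular prism: V=6, E=9, F=5.
Attach a pentagonal bipyramid (V=7, E=15, F=10) along a 3-gon: merge 3 vertices and 3 edges, delete both glued faces → V=10, E=21, F=13.
Check: V − E + F = 10 − 21 + 13 = 2.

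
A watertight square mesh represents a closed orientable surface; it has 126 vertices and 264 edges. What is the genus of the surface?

4

Every face is a square and each edge borders two faces, so 4F = 2·264, giving F = 132.
χ = V − E + F = 126 − 264 + 132 = -6.
For a closed orientable surface χ = 2 − 2g, so g = (2 − (-6))/2 = 4.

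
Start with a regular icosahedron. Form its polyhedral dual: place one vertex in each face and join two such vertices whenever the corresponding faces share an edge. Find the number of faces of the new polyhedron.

The base solid has V = 12, E = 30, F = 20.
The dual swaps V and F and preserves E: V′ = F = 20, E′ = E = 30, F′ = V = 12.

12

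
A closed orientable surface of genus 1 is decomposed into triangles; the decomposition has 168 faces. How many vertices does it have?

χ = 2 − 2·1 = 0, and every face is a triangle so 3F = 2E.
E = 3·168/2 = 252. Then V = 0 + E − F = 0 + 252 − 168 = 84.

84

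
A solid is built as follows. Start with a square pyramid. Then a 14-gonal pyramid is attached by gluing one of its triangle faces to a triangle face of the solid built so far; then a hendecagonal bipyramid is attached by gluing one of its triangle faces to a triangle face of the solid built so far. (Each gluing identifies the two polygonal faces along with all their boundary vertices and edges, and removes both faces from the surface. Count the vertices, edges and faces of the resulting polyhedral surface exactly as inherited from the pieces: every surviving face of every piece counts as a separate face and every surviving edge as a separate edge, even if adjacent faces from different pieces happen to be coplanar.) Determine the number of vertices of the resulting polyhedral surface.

27

A square pyramid: V=5, E=8, F=5.
Attach a 14-gonal pyramid (V=15, E=28, F=15) along a 3-gon: merge 3 vertices and 3 edges, delete both glued faces → V=17, E=33, F=18.
Attach a hendecagonal bipyramid (V=13, E=33, F=22) along a 3-gon: merge 3 vertices and 3 edges, delete both glued faces → V=27, E=63, F=38.
Check: V − E + F = 27 − 63 + 38 = 2.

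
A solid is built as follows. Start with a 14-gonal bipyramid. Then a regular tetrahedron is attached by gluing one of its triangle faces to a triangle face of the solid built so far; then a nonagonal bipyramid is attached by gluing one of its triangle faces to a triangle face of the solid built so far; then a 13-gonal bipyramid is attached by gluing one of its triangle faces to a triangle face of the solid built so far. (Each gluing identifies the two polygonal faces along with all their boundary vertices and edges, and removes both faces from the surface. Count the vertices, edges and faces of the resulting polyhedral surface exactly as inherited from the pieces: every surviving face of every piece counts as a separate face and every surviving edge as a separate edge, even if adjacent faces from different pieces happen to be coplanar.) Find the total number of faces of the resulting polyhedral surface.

A 14-gonal bipyramid: V=16, E=42, F=28.
Attach a regular tetrahedron (V=4, E=6, F=4) along a 3-gon: merge 3 vertices and 3 edges, delete both glued faces → V=17, E=45, F=30.
Attach a nonagonal bipyramid (V=11, E=27, F=18) along a 3-gon: merge 3 vertices and 3 edges, delete both glued faces → V=25, E=69, F=46.
Attach a 13-gonal bipyramid (V=15, E=39, F=26) along a 3-gon: merge 3 vertices and 3 edges, delete both glued faces → V=37, E=105, F=70.
Check: V − E + F = 37 − 105 + 70 = 2.

70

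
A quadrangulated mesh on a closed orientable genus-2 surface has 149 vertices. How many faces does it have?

151

χ = 2 − 2·2 = -2, and every face is a square so 4F = 2E.
V − E + F = -2 with E = 4F/2 gives 149 − (4/2 − 1)·F = -2, so F = 151 and E = 302.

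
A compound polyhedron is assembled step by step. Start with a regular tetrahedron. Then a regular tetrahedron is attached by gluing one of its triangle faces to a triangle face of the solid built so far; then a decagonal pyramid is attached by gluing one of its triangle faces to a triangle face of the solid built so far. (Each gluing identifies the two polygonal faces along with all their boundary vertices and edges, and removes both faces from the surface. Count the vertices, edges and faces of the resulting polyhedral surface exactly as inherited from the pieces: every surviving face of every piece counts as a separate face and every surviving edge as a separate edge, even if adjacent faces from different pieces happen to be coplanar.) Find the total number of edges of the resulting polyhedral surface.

26

A regular tetrahedron: V=4, E=6, F=4.
Attach a regular tetrahedron (V=4, E=6, F=4) along a 3-gon: merge 3 vertices and 3 edges, delete both glued faces → V=5, E=9, F=6.
Attach a decagonal pyramid (V=11, E=20, F=11) along a 3-gon: merge 3 vertices and 3 edges, delete both glued faces → V=13, E=26, F=15.
Check: V − E + F = 13 − 26 + 15 = 2.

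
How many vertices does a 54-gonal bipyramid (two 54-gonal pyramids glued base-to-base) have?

56

A bipyramid over an n-gon has 2n triangular faces and n + 2 vertices: V = 54 + 2 = 56, E = 3·54 = 162, F = 2·54 = 108.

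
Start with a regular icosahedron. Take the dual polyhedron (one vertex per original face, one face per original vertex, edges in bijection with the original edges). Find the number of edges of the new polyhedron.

30

The base solid has V = 12, E = 30, F = 20.
The dual swaps V and F and preserves E: V′ = F = 20, E′ = E = 30, F′ = V = 12.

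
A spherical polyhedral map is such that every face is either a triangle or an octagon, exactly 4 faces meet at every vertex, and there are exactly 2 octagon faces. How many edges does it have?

32

Let x be the number of triangles; then F = 2 + x.
Edge–face incidences: 2E = 8·2 + 3·x = 16 + 3x.
Every vertex has degree 4, so 4V = 2E.
Euler: V − E + F = 2 ⇒ (2E)/4 − E + (2 + x) = 2.
Multiply by 8: 2·(2E) − 4·(2E) + 8·(2 + x) = 16, i.e. 16 + 8x − 2·(16 + 3x) = 16.
Collecting terms: 2x − 16 = 16, so 2x = 32, so x = 16.
Then 2E = 16 + 3·16 = 64, so E = 32, V = 2E/4 = 16, F = 2 + 16 = 18.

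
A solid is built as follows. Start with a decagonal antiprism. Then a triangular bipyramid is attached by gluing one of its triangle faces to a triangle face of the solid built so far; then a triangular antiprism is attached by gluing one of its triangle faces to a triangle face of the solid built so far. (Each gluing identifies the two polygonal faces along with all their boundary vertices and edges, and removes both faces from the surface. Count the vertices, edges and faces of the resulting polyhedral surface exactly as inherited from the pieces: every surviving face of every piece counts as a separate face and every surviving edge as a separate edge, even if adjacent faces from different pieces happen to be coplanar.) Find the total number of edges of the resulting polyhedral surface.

55

A decagonal antiprism: V=20, E=40, F=22.
Attach a triangular bipyramid (V=5, E=9, F=6) along a 3-gon: merge 3 vertices and 3 edges, delete both glued faces → V=22, E=46, F=26.
Attach a triangular antiprism (V=6, E=12, F=8) along a 3-gon: merge 3 vertices and 3 edges, delete both glued faces → V=25, E=55, F=32.
Check: V − E + F = 25 − 55 + 32 = 2.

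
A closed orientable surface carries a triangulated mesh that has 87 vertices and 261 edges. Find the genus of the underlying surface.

Every face is a triangle and each edge borders two faces, so 3F = 2·261, giving F = 174.
χ = V − E + F = 87 − 261 + 174 = 0.
For a closed orientable surface χ = 2 − 2g, so g = (2 − (0))/2 = 1.

1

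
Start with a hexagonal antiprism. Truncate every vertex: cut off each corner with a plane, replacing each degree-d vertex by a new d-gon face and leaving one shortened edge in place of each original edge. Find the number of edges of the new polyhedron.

72

The base solid has V = 12, E = 24, F = 14.
Truncation replaces each original edge-end by a new vertex, so V′ = 2E = 48.
Each original edge survives, and each old vertex of degree d contributes d new edges; summing degrees gives Σd = 2E, so E′ = E + 2E = 3E = 72.
Each original face survives and each original vertex becomes one new face: F′ = F + V = 26.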